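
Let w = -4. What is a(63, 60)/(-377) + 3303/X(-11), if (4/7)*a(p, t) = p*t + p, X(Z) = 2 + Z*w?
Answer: 1871739/34684 ≈ 53.965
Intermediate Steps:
X(Z) = 2 - 4*Z (X(Z) = 2 + Z*(-4) = 2 - 4*Z)
a(p, t) = 7*p/4 + 7*p*t/4 (a(p, t) = 7*(p*t + p)/4 = 7*(p + p*t)/4 = 7*p/4 + 7*p*t/4)
a(63, 60)/(-377) + 3303/X(-11) = ((7/4)*63*(1 + 60))/(-377) + 3303/(2 - 4*(-11)) = ((7/4)*63*61)*(-1/377) + 3303/(2 + 44) = (26901/4)*(-1/377) + 3303/46 = -26901/1508 + 3303*(1/46) = -26901/1508 + 3303/46 = 1871739/34684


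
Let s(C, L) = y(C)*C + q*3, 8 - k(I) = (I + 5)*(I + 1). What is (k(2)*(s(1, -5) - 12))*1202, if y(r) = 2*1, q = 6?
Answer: -125008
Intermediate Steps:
y(r) = 2
k(I) = 8 - (1 + I)*(5 + I) (k(I) = 8 - (I + 5)*(I + 1) = 8 - (5 + I)*(1 + I) = 8 - (1 + I)*(5 + I))
s(C, L) = 18 + 2*C (s(C, L) = 2*C + 6*3 = 2*C + 18 = 18 + 2*C)
(k(2)*(s(1, -5) - 12))*1202 = ((3 - 1*2² - 6*2)*((18 + 2*1) - 12))*1202 = ((3 - 1*4 - 12)*((18 + 2) - 12))*1202 = ((3 - 4 - 12)*(20 - 12))*1202 = -13*8*1202 = -104*1202 = -125008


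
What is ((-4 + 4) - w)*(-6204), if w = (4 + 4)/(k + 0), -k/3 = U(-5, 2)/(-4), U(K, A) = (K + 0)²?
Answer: 66176/25 ≈ 2647.0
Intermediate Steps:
U(K, A) = K²
k = 75/4 (k = -3*(-5)²/(-4) = -75*(-1)/4 = -3*(-25/4) = 75/4 ≈ 18.750)
w = 32/75 (w = (4 + 4)/(75/4 + 0) = 8/(75/4) = 8*(4/75) = 32/75 ≈ 0.42667)
((-4 + 4) - w)*(-6204) = ((-4 + 4) - 1*32/75)*(-6204) = (0 - 32/75)*(-6204) = -32/75*(-6204) = 66176/25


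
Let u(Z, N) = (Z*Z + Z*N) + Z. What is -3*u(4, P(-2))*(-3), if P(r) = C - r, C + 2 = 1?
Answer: 216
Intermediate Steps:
C = -1 (C = -2 + 1 = -1)
P(r) = -1 - r
u(Z, N) = Z + Z**2 + N*Z (u(Z, N) = (Z**2 + N*Z) + Z = Z + Z**2 + N*Z)
-3*u(4, P(-2))*(-3) = -12*(1 + (-1 - 1*(-2)) + 4)*(-3) = -12*(1 + (-1 + 2) + 4)*(-3) = -12*(1 + 1 + 4)*(-3) = -12*6*(-3) = -3*24*(-3) = -72*(-3) = 216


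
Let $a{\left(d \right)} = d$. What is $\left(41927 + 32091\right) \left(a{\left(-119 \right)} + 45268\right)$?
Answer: $3341838682$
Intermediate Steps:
$\left(41927 + 32091\right) \left(a{\left(-119 \right)} + 45268\right) = \left(41927 + 32091\right) \left(-119 + 45268\right) = 74018 \cdot 45149 = 3341838682$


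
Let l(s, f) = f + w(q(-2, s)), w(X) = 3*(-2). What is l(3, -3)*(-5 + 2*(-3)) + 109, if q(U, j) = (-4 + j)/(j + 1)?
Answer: 208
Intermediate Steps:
q(U, j) = (-4 + j)/(1 + j)
w(X) = -6
l(s, f) = -6 + f (l(s, f) = f - 6 = -6 + f)
l(3, -3)*(-5 + 2*(-3)) + 109 = (-6 - 3)*(-5 + 2*(-3)) + 109 = -9*(-5 - 6) + 109 = -9*(-11) + 109 = 99 + 109 = 208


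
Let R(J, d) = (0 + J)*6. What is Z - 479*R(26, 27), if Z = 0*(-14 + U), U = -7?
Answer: -74724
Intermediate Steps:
Z = 0 (Z = 0*(-14 - 7) = 0*(-21) = 0)
R(J, d) = 6*J (R(J, d) = J*6 = 6*J)
Z - 479*R(26, 27) = 0 - 2874*26 = 0 - 479*156 = 0 - 74724 = -74724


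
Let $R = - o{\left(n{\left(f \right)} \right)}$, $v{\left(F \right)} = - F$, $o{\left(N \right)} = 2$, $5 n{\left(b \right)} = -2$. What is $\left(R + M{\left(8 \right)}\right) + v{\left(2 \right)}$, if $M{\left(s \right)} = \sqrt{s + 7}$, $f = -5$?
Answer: $-4 + \sqrt{15} \approx -0.12702$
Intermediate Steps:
$n{\left(b \right)} = - \frac{2}{5}$ ($n{\left(b \right)} = \frac{1}{5} \left(-2\right) = - \frac{2}{5}$)
$R = -2$ ($R = \left(-1\right) 2 = -2$)
$M{\left(s \right)} = \sqrt{7 + s}$
$\left(R + M{\left(8 \right)}\right) + v{\left(2 \right)} = \left(-2 + \sqrt{7 + 8}\right) - 2 = \left(-2 + \sqrt{15}\right) - 2 = -4 + \sqrt{15}$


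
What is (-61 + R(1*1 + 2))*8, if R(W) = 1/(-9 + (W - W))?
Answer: -4400/9 ≈ -488.89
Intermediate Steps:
R(W) = -⅑ (R(W) = 1/(-9 + 0) = 1/(-9) = -⅑)
(-61 + R(1*1 + 2))*8 = (-61 - ⅑)*8 = -550/9*8 = -4400/9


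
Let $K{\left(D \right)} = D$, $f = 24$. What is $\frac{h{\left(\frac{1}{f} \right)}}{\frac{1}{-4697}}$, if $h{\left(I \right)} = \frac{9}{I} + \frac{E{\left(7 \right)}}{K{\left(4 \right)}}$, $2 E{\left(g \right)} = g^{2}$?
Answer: $- \frac{8346569}{8} \approx -1.0433 \cdot 10^{6}$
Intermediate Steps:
$E{\left(g \right)} = \frac{g^{2}}{2}$
$h{\left(I \right)} = \frac{49}{8} + \frac{9}{I}$ ($h{\left(I \right)} = \frac{9}{I} + \frac{\frac{1}{2} \cdot 7^{2}}{4} = \frac{9}{I} + \frac{1}{2} \cdot 49 \cdot \frac{1}{4} = \frac{9}{I} + \frac{49}{2} \cdot \frac{1}{4} = \frac{9}{I} + \frac{49}{8} = \frac{49}{8} + \frac{9}{I}$)
$\frac{h{\left(\frac{1}{f} \right)}}{\frac{1}{-4697}} = \frac{\frac{49}{8} + \frac{9}{\frac{1}{24}}}{\frac{1}{-4697}} = \frac{\frac{49}{8} + 9 \frac{1}{\frac{1}{24}}}{- \frac{1}{4697}} = \left(\frac{49}{8} + 9 \cdot 24\right) \left(-4697\right) = \left(\frac{49}{8} + 216\right) \left(-4697\right) = \frac{1777}{8} \left(-4697\right) = - \frac{8346569}{8}$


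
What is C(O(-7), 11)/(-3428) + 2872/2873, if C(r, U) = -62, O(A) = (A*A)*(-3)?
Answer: 5011671/4924322 ≈ 1.0177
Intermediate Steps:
O(A) = -3*A**2 (O(A) = A**2*(-3) = -3*A**2)
C(O(-7), 11)/(-3428) + 2872/2873 = -62/(-3428) + 2872/2873 = -62*(-1/3428) + 2872*(1/2873) = 31/1714 + 2872/2873 = 5011671/4924322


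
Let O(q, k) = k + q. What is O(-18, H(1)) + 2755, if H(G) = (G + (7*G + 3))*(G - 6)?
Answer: 2682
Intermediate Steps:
H(G) = (-6 + G)*(3 + 8*G) (H(G) = (G + (3 + 7*G))*(-6 + G) = (3 + 8*G)*(-6 + G) = (-6 + G)*(3 + 8*G))
O(-18, H(1)) + 2755 = ((-18 - 45*1 + 8*1²) - 18) + 2755 = ((-18 - 45 + 8*1) - 18) + 2755 = ((-18 - 45 + 8) - 18) + 2755 = (-55 - 18) + 2755 = -73 + 2755 = 2682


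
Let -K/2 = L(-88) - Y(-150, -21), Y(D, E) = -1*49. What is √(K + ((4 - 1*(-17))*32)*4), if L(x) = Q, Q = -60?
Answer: √2710 ≈ 52.058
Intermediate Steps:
L(x) = -60
Y(D, E) = -49
K = 22 (K = -2*(-60 - 1*(-49)) = -2*(-60 + 49) = -2*(-11) = 22)
√(K + ((4 - 1*(-17))*32)*4) = √(22 + ((4 - 1*(-17))*32)*4) = √(22 + ((4 + 17)*32)*4) = √(22 + (21*32)*4) = √(22 + 672*4) = √(22 + 2688) = √2710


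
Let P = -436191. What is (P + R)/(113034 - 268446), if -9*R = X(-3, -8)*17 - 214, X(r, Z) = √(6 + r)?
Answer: 3925505/1398708 + 17*√3/1398708 ≈ 2.8065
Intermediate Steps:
R = 214/9 - 17*√3/9 (R = -(√(6 - 3)*17 - 214)/9 = -(√3*17 - 214)/9 = -(17*√3 - 214)/9 = -(-214 + 17*√3)/9 = 214/9 - 17*√3/9 ≈ 20.506)
(P + R)/(113034 - 268446) = (-436191 + (214/9 - 17*√3/9))/(113034 - 268446) = (-3925505/9 - 17*√3/9)/(-155412) = (-3925505/9 - 17*√3/9)*(-1/155412) = 3925505/1398708 + 17*√3/1398708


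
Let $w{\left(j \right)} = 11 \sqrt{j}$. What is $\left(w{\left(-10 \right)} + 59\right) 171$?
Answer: $10089 + 1881 i \sqrt{10} \approx 10089.0 + 5948.2 i$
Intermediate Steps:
$\left(w{\left(-10 \right)} + 59\right) 171 = \left(11 \sqrt{-10} + 59\right) 171 = \left(11 i \sqrt{10} + 59\right) 171 = \left(59 + 11 i \sqrt{10}\right) 171 = 10089 + 1881 i \sqrt{10}$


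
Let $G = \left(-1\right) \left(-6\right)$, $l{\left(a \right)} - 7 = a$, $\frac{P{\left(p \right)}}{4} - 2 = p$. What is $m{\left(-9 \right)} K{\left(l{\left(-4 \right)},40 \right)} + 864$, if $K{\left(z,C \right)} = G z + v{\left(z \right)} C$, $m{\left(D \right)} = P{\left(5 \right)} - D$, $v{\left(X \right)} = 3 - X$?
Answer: $1530$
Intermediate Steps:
$P{\left(p \right)} = 8 + 4 p$
$m{\left(D \right)} = 28 - D$ ($m{\left(D \right)} = \left(8 + 4 \cdot 5\right) - D = \left(8 + 20\right) - D = 28 - D$)
$l{\left(a \right)} = 7 + a$
$G = 6$
$K{\left(z,C \right)} = 6 z + C \left(3 - z\right)$ ($K{\left(z,C \right)} = 6 z + \left(3 - z\right) C = 6 z + C \left(3 - z\right)$)
$m{\left(-9 \right)} K{\left(l{\left(-4 \right)},40 \right)} + 864 = \left(28 - -9\right) \left(6 \left(7 - 4\right) - 40 \left(-3 + \left(7 - 4\right)\right)\right) + 864 = \left(28 + 9\right) \left(6 \cdot 3 - 40 \left(-3 + 3\right)\right) + 864 = 37 \left(18 - 40 \cdot 0\right) + 864 = 37 \left(18 + 0\right) + 864 = 37 \cdot 18 + 864 = 666 + 864 = 1530$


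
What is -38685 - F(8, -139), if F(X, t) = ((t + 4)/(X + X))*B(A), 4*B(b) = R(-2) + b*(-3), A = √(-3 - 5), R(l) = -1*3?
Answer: -2476245/64 - 405*I*√2/32 ≈ -38691.0 - 17.899*I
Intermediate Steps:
R(l) = -3
A = 2*I*√2 (A = √(-8) = 2*I*√2 ≈ 2.8284*I)
B(b) = -¾ - 3*b/4 (B(b) = (-3 + b*(-3))/4 = (-3 - 3*b)/4 = -¾ - 3*b/4)
F(X, t) = (4 + t)*(-¾ - 3*I*√2/2)/(2*X) (F(X, t) = ((t + 4)/(X + X))*(-¾ - 3*I*√2/2) = ((4 + t)/((2*X)))*(-¾ - 3*I*√2/2) = ((4 + t)*(1/(2*X)))*(-¾ - 3*I*√2/2) = ((4 + t)/(2*X))*(-¾ - 3*I*√2/2) = (4 + t)*(-¾ - 3*I*√2/2)/(2*X))
-38685 - F(8, -139) = -38685 - (-3)*(1 + 2*I*√2)*(4 - 139)/(8*8) = -38685 - (-3)*(1 + 2*I*√2)*(-135)/(8*8) = -38685 - (405/64 + 405*I*√2/32) = -38685 + (-405/64 - 405*I*√2/32) = -2476245/64 - 405*I*√2/32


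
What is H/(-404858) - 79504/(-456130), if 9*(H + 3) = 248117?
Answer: 44132295547/415502728965 ≈ 0.10621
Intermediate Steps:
H = 248090/9 (H = -3 + (1/9)*248117 = -3 + 248117/9 = 248090/9 ≈ 27566.)
H/(-404858) - 79504/(-456130) = (248090/9)/(-404858) - 79504/(-456130) = (248090/9)*(-1/404858) - 79504*(-1/456130) = -124045/1821861 + 39752/228065 = 44132295547/415502728965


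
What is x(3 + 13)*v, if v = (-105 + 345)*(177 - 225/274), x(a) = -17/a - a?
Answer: -197677935/274 ≈ -7.2145e+5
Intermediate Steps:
x(a) = -a - 17/a
v = 5792760/137 (v = 240*(177 - 225*1/274) = 240*(177 - 225/274) = 240*(48273/274) = 5792760/137 ≈ 42283.)
x(3 + 13)*v = (-(3 + 13) - 17/(3 + 13))*(5792760/137) = (-1*16 - 17/16)*(5792760/137) = (-16 - 17*1/16)*(5792760/137) = (-16 - 17/16)*(5792760/137) = -273/16*5792760/137 = -197677935/274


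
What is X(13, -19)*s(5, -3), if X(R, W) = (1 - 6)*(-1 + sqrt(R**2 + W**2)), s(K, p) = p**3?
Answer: -135 + 135*sqrt(530) ≈ 2972.9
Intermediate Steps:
X(R, W) = 5 - 5*sqrt(R**2 + W**2) (X(R, W) = -5*(-1 + sqrt(R**2 + W**2)) = 5 - 5*sqrt(R**2 + W**2))
X(13, -19)*s(5, -3) = (5 - 5*sqrt(13**2 + (-19)**2))*(-3)**3 = (5 - 5*sqrt(169 + 361))*(-27) = (5 - 5*sqrt(530))*(-27) = -135 + 135*sqrt(530)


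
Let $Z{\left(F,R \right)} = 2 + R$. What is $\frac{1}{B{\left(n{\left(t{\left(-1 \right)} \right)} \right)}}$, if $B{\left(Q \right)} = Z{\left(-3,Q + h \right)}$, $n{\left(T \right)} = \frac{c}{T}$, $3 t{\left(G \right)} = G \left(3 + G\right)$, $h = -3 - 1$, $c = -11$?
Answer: $\frac{2}{29} \approx 0.068966$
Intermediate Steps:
$h = -4$ ($h = -3 - 1 = -4$)
$t{\left(G \right)} = \frac{G \left(3 + G\right)}{3}$
$n{\left(T \right)} = - \frac{11}{T}$
$B{\left(Q \right)} = -2 + Q$ ($B{\left(Q \right)} = 2 + \left(Q - 4\right) = 2 + \left(-4 + Q\right) = -2 + Q$)
$\frac{1}{B{\left(n{\left(t{\left(-1 \right)} \right)} \right)}} = \frac{1}{-2 - \frac{11}{\frac{1}{3} \left(-1\right) \left(3 - 1\right)}} = \frac{1}{-2 - \frac{11}{\frac{1}{3} \left(-1\right) 2}} = \frac{1}{-2 - \frac{11}{- \frac{2}{3}}} = \frac{1}{-2 - - \frac{33}{2}} = \frac{1}{-2 + \frac{33}{2}} = \frac{1}{\frac{29}{2}} = \frac{2}{29}$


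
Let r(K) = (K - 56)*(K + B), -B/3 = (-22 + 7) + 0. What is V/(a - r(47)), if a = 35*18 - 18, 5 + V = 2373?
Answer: 74/45 ≈ 1.6444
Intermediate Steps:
V = 2368 (V = -5 + 2373 = 2368)
B = 45 (B = -3*((-22 + 7) + 0) = -3*(-15 + 0) = -3*(-15) = 45)
r(K) = (-56 + K)*(45 + K) (r(K) = (K - 56)*(K + 45) = (-56 + K)*(45 + K))
a = 612 (a = 630 - 18 = 612)
V/(a - r(47)) = 2368/(612 - (-2520 + 47**2 - 11*47)) = 2368/(612 - (-2520 + 2209 - 517)) = 2368/(612 - 1*(-828)) = 2368/(612 + 828) = 2368/1440 = 2368*(1/1440) = 74/45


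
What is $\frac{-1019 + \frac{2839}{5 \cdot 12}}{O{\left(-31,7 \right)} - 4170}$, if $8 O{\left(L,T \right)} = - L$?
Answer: $\frac{116602}{499935} \approx 0.23323$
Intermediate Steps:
$O{\left(L,T \right)} = - \frac{L}{8}$ ($O{\left(L,T \right)} = \frac{\left(-1\right) L}{8} = - \frac{L}{8}$)
$\frac{-1019 + \frac{2839}{5 \cdot 12}}{O{\left(-31,7 \right)} - 4170} = \frac{-1019 + \frac{2839}{5 \cdot 12}}{\left(- \frac{1}{8}\right) \left(-31\right) - 4170} = \frac{-1019 + \frac{2839}{60}}{\frac{31}{8} - 4170} = \frac{-1019 + 2839 \cdot \frac{1}{60}}{- \frac{33329}{8}} = \left(-1019 + \frac{2839}{60}\right) \left(- \frac{8}{33329}\right) = \left(- \frac{58301}{60}\right) \left(- \frac{8}{33329}\right) = \frac{116602}{499935}$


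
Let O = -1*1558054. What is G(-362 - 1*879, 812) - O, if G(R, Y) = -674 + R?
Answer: 1556139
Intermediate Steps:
O = -1558054
G(-362 - 1*879, 812) - O = (-674 + (-362 - 1*879)) - 1*(-1558054) = (-674 + (-362 - 879)) + 1558054 = (-674 - 1241) + 1558054 = -1915 + 1558054 = 1556139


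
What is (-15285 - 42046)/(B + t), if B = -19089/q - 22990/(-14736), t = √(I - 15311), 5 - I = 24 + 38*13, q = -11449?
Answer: -1316682216753759125544/112677292877738883025 + 1631863593423686750976*I*√989/112677292877738883025 ≈ -11.685 + 455.46*I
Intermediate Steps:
I = -513 (I = 5 - (24 + 38*13) = 5 - (24 + 494) = 5 - 1*518 = 5 - 518 = -513)
t = 4*I*√989 (t = √(-513 - 15311) = √(-15824) = 4*I*√989 ≈ 125.79*I)
B = 272254007/84356232 (B = -19089/(-11449) - 22990/(-14736) = -19089*(-1/11449) - 22990*(-1/14736) = 19089/11449 + 11495/7368 = 272254007/84356232 ≈ 3.2274)
(-15285 - 42046)/(B + t) = (-15285 - 42046)/(272254007/84356232 + 4*I*√989) = -57331/(272254007/84356232 + 4*I*√989)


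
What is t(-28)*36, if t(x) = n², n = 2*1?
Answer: 144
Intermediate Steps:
n = 2
t(x) = 4 (t(x) = 2² = 4)
t(-28)*36 = 4*36 = 144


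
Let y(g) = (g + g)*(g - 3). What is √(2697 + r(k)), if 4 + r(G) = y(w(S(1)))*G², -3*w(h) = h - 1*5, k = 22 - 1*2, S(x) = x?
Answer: √8237/3 ≈ 30.253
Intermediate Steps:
k = 20 (k = 22 - 2 = 20)
w(h) = 5/3 - h/3 (w(h) = -(h - 1*5)/3 = -(h - 5)/3 = -(-5 + h)/3 = 5/3 - h/3)
y(g) = 2*g*(-3 + g) (y(g) = (2*g)*(-3 + g) = 2*g*(-3 + g))
r(G) = -4 - 40*G²/9 (r(G) = -4 + (2*(5/3 - ⅓*1)*(-3 + (5/3 - ⅓*1)))*G² = -4 + (2*(5/3 - ⅓)*(-3 + (5/3 - ⅓)))*G² = -4 + (2*(4/3)*(-3 + 4/3))*G² = -4 + (2*(4/3)*(-5/3))*G² = -4 - 40*G²/9)
√(2697 + r(k)) = √(2697 + (-4 - 40/9*20²)) = √(2697 + (-4 - 40/9*400)) = √(2697 + (-4 - 16000/9)) = √(2697 - 16036/9) = √(8237/9) = √8237/3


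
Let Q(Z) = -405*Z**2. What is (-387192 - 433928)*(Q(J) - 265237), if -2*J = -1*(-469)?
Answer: 18504997007840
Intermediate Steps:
J = -469/2 (J = -(-1)*(-469)/2 = -1/2*469 = -469/2 ≈ -234.50)
(-387192 - 433928)*(Q(J) - 265237) = (-387192 - 433928)*(-405*(-469/2)**2 - 265237) = -821120*(-405*219961/4 - 265237) = -821120*(-89084205/4 - 265237) = -821120*(-90145153/4) = 18504997007840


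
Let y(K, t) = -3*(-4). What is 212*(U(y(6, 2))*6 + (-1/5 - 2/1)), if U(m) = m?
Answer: 73988/5 ≈ 14798.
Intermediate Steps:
y(K, t) = 12
212*(U(y(6, 2))*6 + (-1/5 - 2/1)) = 212*(12*6 + (-1/5 - 2/1)) = 212*(72 + (-1*1/5 - 2*1)) = 212*(72 + (-1/5 - 2)) = 212*(72 - 11/5) = 212*(349/5) = 73988/5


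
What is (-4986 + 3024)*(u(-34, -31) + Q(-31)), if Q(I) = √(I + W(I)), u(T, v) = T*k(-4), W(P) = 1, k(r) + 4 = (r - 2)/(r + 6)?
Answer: -466956 - 1962*I*√30 ≈ -4.6696e+5 - 10746.0*I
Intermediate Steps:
k(r) = -4 + (-2 + r)/(6 + r) (k(r) = -4 + (r - 2)/(r + 6) = -4 + (-2 + r)/(6 + r))
u(T, v) = -7*T (u(T, v) = T*((-26 - 3*(-4))/(6 - 4)) = T*((-26 + 12)/2) = T*((½)*(-14)) = T*(-7) = -7*T)
Q(I) = √(1 + I) (Q(I) = √(I + 1) = √(1 + I))
(-4986 + 3024)*(u(-34, -31) + Q(-31)) = (-4986 + 3024)*(-7*(-34) + √(1 - 31)) = -1962*(238 + √(-30)) = -1962*(238 + I*√30) = -466956 - 1962*I*√30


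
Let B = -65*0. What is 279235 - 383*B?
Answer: 279235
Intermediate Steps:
B = 0
279235 - 383*B = 279235 - 383*0 = 279235 + 0 = 279235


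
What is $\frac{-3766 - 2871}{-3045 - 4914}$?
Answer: $\frac{6637}{7959} \approx 0.8339$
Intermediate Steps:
$\frac{-3766 - 2871}{-3045 - 4914} = - \frac{6637}{-7959} = \left(-6637\right) \left(- \frac{1}{7959}\right) = \frac{6637}{7959}$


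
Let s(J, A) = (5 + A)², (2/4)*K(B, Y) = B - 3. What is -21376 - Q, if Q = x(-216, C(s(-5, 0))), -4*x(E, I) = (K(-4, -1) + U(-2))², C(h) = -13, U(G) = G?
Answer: -21312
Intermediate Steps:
K(B, Y) = -6 + 2*B (K(B, Y) = 2*(B - 3) = 2*(-3 + B) = -6 + 2*B)
x(E, I) = -64 (x(E, I) = -((-6 + 2*(-4)) - 2)²/4 = -((-6 - 8) - 2)²/4 = -(-14 - 2)²/4 = -¼*(-16)² = -¼*256 = -64)
Q = -64
-21376 - Q = -21376 - 1*(-64) = -21376 + 64 = -21312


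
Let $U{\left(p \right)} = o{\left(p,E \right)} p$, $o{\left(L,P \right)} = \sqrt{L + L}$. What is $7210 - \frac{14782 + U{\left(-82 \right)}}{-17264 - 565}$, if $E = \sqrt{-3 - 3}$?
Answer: $\frac{128561872}{17829} - \frac{164 i \sqrt{41}}{17829} \approx 7210.8 - 0.058899 i$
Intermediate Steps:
$E = i \sqrt{6}$ ($E = \sqrt{-6} = i \sqrt{6} \approx 2.4495 i$)
$o{\left(L,P \right)} = \sqrt{2} \sqrt{L}$ ($o{\left(L,P \right)} = \sqrt{2 L} = \sqrt{2} \sqrt{L}$)
$U{\left(p \right)} = \sqrt{2} p^{\frac{3}{2}}$ ($U{\left(p \right)} = \sqrt{2} \sqrt{p} p = \sqrt{2} p^{\frac{3}{2}}$)
$7210 - \frac{14782 + U{\left(-82 \right)}}{-17264 - 565} = 7210 - \frac{14782 + \sqrt{2} \left(-82\right)^{\frac{3}{2}}}{-17264 - 565} = 7210 - \frac{14782 + \sqrt{2} \left(- 82 i \sqrt{82}\right)}{-17829} = 7210 - \left(14782 - 164 i \sqrt{41}\right) \left(- \frac{1}{17829}\right) = 7210 - \left(- \frac{14782}{17829} + \frac{164 i \sqrt{41}}{17829}\right) = 7210 + \left(\frac{14782}{17829} - \frac{164 i \sqrt{41}}{17829}\right) = \frac{128561872}{17829} - \frac{164 i \sqrt{41}}{17829}$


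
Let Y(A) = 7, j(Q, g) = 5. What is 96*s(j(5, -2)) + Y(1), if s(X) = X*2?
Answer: 967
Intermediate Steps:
s(X) = 2*X
96*s(j(5, -2)) + Y(1) = 96*(2*5) + 7 = 96*10 + 7 = 960 + 7 = 967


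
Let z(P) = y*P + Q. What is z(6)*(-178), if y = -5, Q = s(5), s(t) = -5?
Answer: 6230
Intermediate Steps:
Q = -5
z(P) = -5 - 5*P (z(P) = -5*P - 5 = -5 - 5*P)
z(6)*(-178) = (-5 - 5*6)*(-178) = (-5 - 30)*(-178) = -35*(-178) = 6230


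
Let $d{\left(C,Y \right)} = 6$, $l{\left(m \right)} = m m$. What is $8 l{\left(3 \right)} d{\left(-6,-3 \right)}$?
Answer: $432$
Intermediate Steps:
$l{\left(m \right)} = m^{2}$
$8 l{\left(3 \right)} d{\left(-6,-3 \right)} = 8 \cdot 3^{2} \cdot 6 = 8 \cdot 9 \cdot 6 = 72 \cdot 6 = 432$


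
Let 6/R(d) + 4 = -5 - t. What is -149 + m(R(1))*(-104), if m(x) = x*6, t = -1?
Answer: 319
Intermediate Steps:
R(d) = -¾ (R(d) = 6/(-4 + (-5 - 1*(-1))) = 6/(-4 + (-5 + 1)) = 6/(-4 - 4) = 6/(-8) = 6*(-⅛) = -¾)
m(x) = 6*x
-149 + m(R(1))*(-104) = -149 + (6*(-¾))*(-104) = -149 - 9/2*(-104) = -149 + 468 = 319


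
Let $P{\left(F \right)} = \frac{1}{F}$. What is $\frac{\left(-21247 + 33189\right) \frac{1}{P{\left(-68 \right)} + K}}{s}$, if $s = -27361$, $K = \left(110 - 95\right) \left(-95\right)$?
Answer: $\frac{116008}{378758323} \approx 0.00030628$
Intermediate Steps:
$K = -1425$ ($K = 15 \left(-95\right) = -1425$)
$\frac{\left(-21247 + 33189\right) \frac{1}{P{\left(-68 \right)} + K}}{s} = \frac{\left(-21247 + 33189\right) \frac{1}{\frac{1}{-68} - 1425}}{-27361} = \frac{11942}{- \frac{1}{68} - 1425} \left(- \frac{1}{27361}\right) = \frac{11942}{- \frac{96901}{68}} \left(- \frac{1}{27361}\right) = 11942 \left(- \frac{68}{96901}\right) \left(- \frac{1}{27361}\right) = \left(- \frac{116008}{13843}\right) \left(- \frac{1}{27361}\right) = \frac{116008}{378758323}$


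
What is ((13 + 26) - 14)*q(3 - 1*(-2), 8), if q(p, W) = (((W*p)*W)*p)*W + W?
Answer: 320200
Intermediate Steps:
q(p, W) = W + W³*p² (q(p, W) = ((p*W²)*p)*W + W = (W²*p²)*W + W = W³*p² + W = W + W³*p²)
((13 + 26) - 14)*q(3 - 1*(-2), 8) = ((13 + 26) - 14)*(8 + 8³*(3 - 1*(-2))²) = (39 - 14)*(8 + 512*(3 + 2)²) = 25*(8 + 512*5²) = 25*(8 + 512*25) = 25*(8 + 12800) = 25*12808 = 320200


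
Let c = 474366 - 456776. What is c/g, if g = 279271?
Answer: 17590/279271 ≈ 0.062985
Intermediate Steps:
c = 17590
c/g = 17590/279271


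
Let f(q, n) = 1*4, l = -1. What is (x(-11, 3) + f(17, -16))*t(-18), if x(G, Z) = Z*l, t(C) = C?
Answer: -18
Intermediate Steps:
x(G, Z) = -Z (x(G, Z) = Z*(-1) = -Z)
f(q, n) = 4
(x(-11, 3) + f(17, -16))*t(-18) = (-1*3 + 4)*(-18) = (-3 + 4)*(-18) = 1*(-18) = -18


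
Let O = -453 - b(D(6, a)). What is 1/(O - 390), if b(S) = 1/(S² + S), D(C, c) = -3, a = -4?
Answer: -6/5059 ≈ -0.0011860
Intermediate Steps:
b(S) = 1/(S + S²)
O = -2719/6 (O = -453 - 1/((-3)*(1 - 3)) = -453 - (-1)/(3*(-2)) = -453 - (-1)*(-1)/(3*2) = -453 - 1*⅙ = -453 - ⅙ = -2719/6 ≈ -453.17)
1/(O - 390) = 1/(-2719/6 - 390) = 1/(-5059/6) = -6/5059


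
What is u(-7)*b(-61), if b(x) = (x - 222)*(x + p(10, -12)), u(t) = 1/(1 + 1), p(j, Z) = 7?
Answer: 7641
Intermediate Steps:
u(t) = 1/2
b(x) = (-222 + x)*(7 + x) (b(x) = (x - 222)*(x + 7) = (-222 + x)*(7 + x))
u(-7)*b(-61) = (-1554 + (-61)**2 - 215*(-61))/2 = (-1554 + 3721 + 13115)/2 = (1/2)*15282 = 7641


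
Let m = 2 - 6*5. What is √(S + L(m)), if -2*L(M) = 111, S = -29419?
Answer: I*√117898/2 ≈ 171.68*I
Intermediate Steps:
m = -28 (m = 2 - 30 = -28)
L(M) = -111/2 (L(M) = -½*111 = -111/2)
√(S + L(m)) = √(-29419 - 111/2) = √(-58949/2) = I*√117898/2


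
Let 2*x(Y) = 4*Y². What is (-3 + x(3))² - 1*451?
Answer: -226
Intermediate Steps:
x(Y) = 2*Y² (x(Y) = (4*Y²)/2 = 2*Y²)
(-3 + x(3))² - 1*451 = (-3 + 2*3²)² - 1*451 = (-3 + 2*9)² - 451 = (-3 + 18)² - 451 = 15² - 451 = 225 - 451 = -226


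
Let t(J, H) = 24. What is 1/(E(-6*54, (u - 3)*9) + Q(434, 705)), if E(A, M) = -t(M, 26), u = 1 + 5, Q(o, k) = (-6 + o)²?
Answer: 1/183160 ≈ 5.4597e-6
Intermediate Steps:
u = 6
E(A, M) = -24 (E(A, M) = -1*24 = -24)
1/(E(-6*54, (u - 3)*9) + Q(434, 705)) = 1/(-24 + (-6 + 434)²) = 1/(-24 + 428²) = 1/(-24 + 183184) = 1/183160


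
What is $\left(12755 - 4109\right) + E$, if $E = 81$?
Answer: $8727$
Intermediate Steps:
$\left(12755 - 4109\right) + E = \left(12755 - 4109\right) + 81 = 8646 + 81 = 8727$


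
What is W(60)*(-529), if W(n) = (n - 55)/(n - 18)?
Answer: -2645/42 ≈ -62.976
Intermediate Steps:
W(n) = (-55 + n)/(-18 + n)
W(60)*(-529) = ((-55 + 60)/(-18 + 60))*(-529) = (5/42)*(-529) = -2645/42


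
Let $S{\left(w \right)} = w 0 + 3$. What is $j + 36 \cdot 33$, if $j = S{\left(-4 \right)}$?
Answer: $1191$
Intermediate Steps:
$S{\left(w \right)} = 3$ ($S{\left(w \right)} = 0 + 3 = 3$)
$j = 3$
$j + 36 \cdot 33 = 3 + 36 \cdot 33 = 3 + 1188 = 1191$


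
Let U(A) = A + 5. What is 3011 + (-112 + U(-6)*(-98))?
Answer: 2997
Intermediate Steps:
U(A) = 5 + A
3011 + (-112 + U(-6)*(-98)) = 3011 + (-112 + (5 - 6)*(-98)) = 3011 + (-112 - 1*(-98)) = 3011 + (-112 + 98) = 3011 - 14 = 2997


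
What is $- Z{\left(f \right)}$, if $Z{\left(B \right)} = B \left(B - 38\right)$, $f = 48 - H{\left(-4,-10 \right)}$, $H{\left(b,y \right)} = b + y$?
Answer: $-1488$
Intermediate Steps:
$f = 62$ ($f = 48 - \left(-4 - 10\right) = 48 - -14 = 48 + 14 = 62$)
$Z{\left(B \right)} = B \left(-38 + B\right)$
$- Z{\left(f \right)} = - 62 \left(-38 + 62\right) = - 62 \cdot 24 = \left(-1\right) 1488 = -1488$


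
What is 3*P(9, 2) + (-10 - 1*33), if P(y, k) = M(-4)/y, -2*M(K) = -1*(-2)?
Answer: -130/3 ≈ -43.333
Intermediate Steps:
M(K) = -1 (M(K) = -(-1)*(-2)/2 = -½*2 = -1)
P(y, k) = -1/y
3*P(9, 2) + (-10 - 1*33) = 3*(-1/9) + (-10 - 1*33) = 3*(-1*⅑) + (-10 - 33) = 3*(-⅑) - 43 = -⅓ - 43 = -130/3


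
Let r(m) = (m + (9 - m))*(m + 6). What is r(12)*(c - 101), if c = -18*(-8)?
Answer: 6966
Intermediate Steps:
r(m) = 54 + 9*m (r(m) = 9*(6 + m) = 54 + 9*m)
c = 144
r(12)*(c - 101) = (54 + 9*12)*(144 - 101) = (54 + 108)*43 = 162*43 = 6966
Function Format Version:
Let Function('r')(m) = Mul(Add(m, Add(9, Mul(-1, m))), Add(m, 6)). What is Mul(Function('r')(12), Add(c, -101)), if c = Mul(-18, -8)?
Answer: 6966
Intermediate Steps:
Function('r')(m) = Add(54, Mul(9, m)) (Function('r')(m) = Mul(9, Add(6, m)) = Add(54, Mul(9, m)))
c = 144
Mul(Function('r')(12), Add(c, -101)) = Mul(Add(54, Mul(9, 12)), Add(144, -101)) = Mul(Add(54, 108), 43) = Mul(162, 43) = 6966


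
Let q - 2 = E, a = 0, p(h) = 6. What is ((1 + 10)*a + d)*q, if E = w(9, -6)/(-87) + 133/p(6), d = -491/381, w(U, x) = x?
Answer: -2070547/66294 ≈ -31.233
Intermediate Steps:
d = -491/381 (d = -491*1/381 = -491/381 ≈ -1.2887)
E = 3869/174 (E = -6/(-87) + 133/6 = -6*(-1/87) + 133*(1/6) = 2/29 + 133/6 = 3869/174 ≈ 22.236)
q = 4217/174 (q = 2 + 3869/174 = 4217/174 ≈ 24.236)
((1 + 10)*a + d)*q = ((1 + 10)*0 - 491/381)*(4217/174) = (11*0 - 491/381)*(4217/174) = (0 - 491/381)*(4217/174) = -491/381*4217/174 = -2070547/66294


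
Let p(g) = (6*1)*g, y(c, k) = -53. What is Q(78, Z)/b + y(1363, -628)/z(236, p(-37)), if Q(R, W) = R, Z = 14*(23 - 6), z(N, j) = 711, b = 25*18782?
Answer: -12415346/166925025 ≈ -0.074377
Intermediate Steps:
p(g) = 6*g
b = 469550
Z = 238 (Z = 14*17 = 238)
Q(78, Z)/b + y(1363, -628)/z(236, p(-37)) = 78/469550 - 53/711 = 78*(1/469550) - 53*1/711 = 39/234775 - 53/711 = -12415346/166925025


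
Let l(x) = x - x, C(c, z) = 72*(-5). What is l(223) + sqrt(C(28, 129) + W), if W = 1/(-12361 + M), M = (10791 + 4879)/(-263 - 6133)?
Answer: I*sqrt(562780276602473814)/39538313 ≈ 18.974*I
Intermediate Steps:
M = -7835/3198 (M = 15670/(-6396) = 15670*(-1/6396) = -7835/3198 ≈ -2.4500)
C(c, z) = -360
l(x) = 0
W = -3198/39538313 (W = 1/(-12361 - 7835/3198) = 1/(-39538313/3198) = -3198/39538313 ≈ -8.0884e-5)
l(223) + sqrt(C(28, 129) + W) = 0 + sqrt(-360 - 3198/39538313) = 0 + sqrt(-14233795878/39538313) = 0 + I*sqrt(562780276602473814)/39538313 = I*sqrt(562780276602473814)/39538313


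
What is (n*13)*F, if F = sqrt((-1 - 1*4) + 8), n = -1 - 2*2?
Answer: -65*sqrt(3) ≈ -112.58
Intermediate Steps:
n = -5 (n = -1 - 4 = -5)
F = sqrt(3) (F = sqrt((-1 - 4) + 8) = sqrt(-5 + 8) = sqrt(3) ≈ 1.7320)
(n*13)*F = (-5*13)*sqrt(3) = -65*sqrt(3)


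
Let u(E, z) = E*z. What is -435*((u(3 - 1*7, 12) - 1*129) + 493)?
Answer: -137460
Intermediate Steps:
-435*((u(3 - 1*7, 12) - 1*129) + 493) = -435*(((3 - 1*7)*12 - 1*129) + 493) = -435*(((3 - 7)*12 - 129) + 493) = -435*((-4*12 - 129) + 493) = -435*((-48 - 129) + 493) = -435*(-177 + 493) = -435*316 = -137460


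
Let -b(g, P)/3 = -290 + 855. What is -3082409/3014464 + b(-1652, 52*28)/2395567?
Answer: -7389226797383/7221350481088 ≈ -1.0232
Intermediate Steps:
b(g, P) = -1695 (b(g, P) = -3*(-290 + 855) = -3*565 = -1695)
-3082409/3014464 + b(-1652, 52*28)/2395567 = -3082409/3014464 - 1695/2395567 = -7389226797383/7221350481088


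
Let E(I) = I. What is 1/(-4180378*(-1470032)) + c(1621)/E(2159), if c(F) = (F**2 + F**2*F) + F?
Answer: 26191440629651761929167/13267679883895264 ≈ 1.9741e+6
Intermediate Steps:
c(F) = F + F**2 + F**3 (c(F) = (F**2 + F**3) + F = F + F**2 + F**3)
1/(-4180378*(-1470032)) + c(1621)/E(2159) = 1/(-4180378*(-1470032)) + (1621*(1 + 1621 + 1621**2))/2159 = -1/4180378*(-1/1470032) + (1621*(1 + 1621 + 2627641))*(1/2159) = 1/6145289432096 + (1621*2629263)*(1/2159) = 1/6145289432096 + 4262035323*(1/2159) = 1/6145289432096 + 4262035323/2159 = 26191440629651761929167/13267679883895264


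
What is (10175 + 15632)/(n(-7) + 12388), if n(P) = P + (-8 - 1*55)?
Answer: 25807/12318 ≈ 2.0951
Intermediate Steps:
n(P) = -63 + P (n(P) = P + (-8 - 55) = P - 63 = -63 + P)
(10175 + 15632)/(n(-7) + 12388) = (10175 + 15632)/((-63 - 7) + 12388) = 25807/(-70 + 12388) = 25807/12318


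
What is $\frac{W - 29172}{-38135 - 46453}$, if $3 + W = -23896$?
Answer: $\frac{53071}{84588} \approx 0.62741$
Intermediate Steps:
$W = -23899$ ($W = -3 - 23896 = -23899$)
$\frac{W - 29172}{-38135 - 46453} = \frac{-23899 - 29172}{-38135 - 46453} = - \frac{53071}{-84588} = \left(-53071\right) \left(- \frac{1}{84588}\right) = \frac{53071}{84588}$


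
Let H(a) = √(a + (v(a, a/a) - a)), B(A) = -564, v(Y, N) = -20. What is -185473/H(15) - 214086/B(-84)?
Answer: 35681/94 + 185473*I*√5/10 ≈ 379.58 + 41473.0*I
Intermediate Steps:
H(a) = 2*I*√5 (H(a) = √(a + (-20 - a)) = √(-20) = 2*I*√5)
-185473/H(15) - 214086/B(-84) = -185473*(-I*√5/10) - 214086/(-564) = -(-185473)*I*√5/10 - 214086*(-1/564) = 185473*I*√5/10 + 35681/94 = 35681/94 + 185473*I*√5/10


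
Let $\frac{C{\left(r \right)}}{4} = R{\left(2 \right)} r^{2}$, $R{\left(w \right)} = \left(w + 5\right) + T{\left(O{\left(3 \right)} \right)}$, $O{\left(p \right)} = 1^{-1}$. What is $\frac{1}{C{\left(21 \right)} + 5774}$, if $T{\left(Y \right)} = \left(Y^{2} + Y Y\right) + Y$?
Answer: $\frac{1}{23414} \approx 4.2709 \cdot 10^{-5}$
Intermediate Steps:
$O{\left(p \right)} = 1$
$T{\left(Y \right)} = Y + 2 Y^{2}$ ($T{\left(Y \right)} = \left(Y^{2} + Y^{2}\right) + Y = 2 Y^{2} + Y = Y + 2 Y^{2}$)
$R{\left(w \right)} = 8 + w$ ($R{\left(w \right)} = \left(w + 5\right) + 1 \left(1 + 2 \cdot 1\right) = \left(5 + w\right) + 1 \left(1 + 2\right) = \left(5 + w\right) + 1 \cdot 3 = \left(5 + w\right) + 3 = 8 + w$)
$C{\left(r \right)} = 40 r^{2}$ ($C{\left(r \right)} = 4 \left(8 + 2\right) r^{2} = 4 \cdot 10 r^{2} = 40 r^{2}$)
$\frac{1}{C{\left(21 \right)} + 5774} = \frac{1}{40 \cdot 21^{2} + 5774} = \frac{1}{40 \cdot 441 + 5774} = \frac{1}{17640 + 5774} = \frac{1}{23414}$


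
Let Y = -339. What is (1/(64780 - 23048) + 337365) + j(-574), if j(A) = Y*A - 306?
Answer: 22186609141/41732 ≈ 5.3165e+5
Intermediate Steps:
j(A) = -306 - 339*A (j(A) = -339*A - 306 = -306 - 339*A)
(1/(64780 - 23048) + 337365) + j(-574) = (1/(64780 - 23048) + 337365) + (-306 - 339*(-574)) = (1/41732 + 337365) + (-306 + 194586) = (1/41732 + 337365) + 194280 = 14078916181/41732 + 194280 = 22186609141/41732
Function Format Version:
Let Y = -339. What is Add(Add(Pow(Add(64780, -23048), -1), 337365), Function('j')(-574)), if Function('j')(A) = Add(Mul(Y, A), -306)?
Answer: Rational(22186609141, 41732) ≈ 5.3165e+5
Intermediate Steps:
Function('j')(A) = Add(-306, Mul(-339, A)) (Function('j')(A) = Add(Mul(-339, A), -306) = Add(-306, Mul(-339, A)))
Add(Add(Pow(Add(64780, -23048), -1), 337365), Function('j')(-574)) = Add(Add(Pow(Add(64780, -23048), -1), 337365), Add(-306, Mul(-339, -574))) = Add(Add(Pow(41732, -1), 337365), Add(-306, 194586)) = Add(Add(Rational(1, 41732), 337365), 194280) = Add(Rational(14078916181, 41732), 194280) = Rational(22186609141, 41732)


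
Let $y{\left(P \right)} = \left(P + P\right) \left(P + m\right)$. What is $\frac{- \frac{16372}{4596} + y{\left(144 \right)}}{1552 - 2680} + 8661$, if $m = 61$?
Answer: $\frac{11157446725}{1296072} \approx 8608.7$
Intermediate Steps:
$y{\left(P \right)} = 2 P \left(61 + P\right)$ ($y{\left(P \right)} = \left(P + P\right) \left(P + 61\right) = 2 P \left(61 + P\right)$)
$\frac{- \frac{16372}{4596} + y{\left(144 \right)}}{1552 - 2680} + 8661 = \frac{- \frac{16372}{4596} + 2 \cdot 144 \left(61 + 144\right)}{1552 - 2680} + 8661 = \frac{\left(-16372\right) \frac{1}{4596} + 2 \cdot 144 \cdot 205}{-1128} + 8661 = \left(- \frac{4093}{1149} + 59040\right) \left(- \frac{1}{1128}\right) + 8661 = \frac{67832867}{1149} \left(- \frac{1}{1128}\right) + 8661 = - \frac{67832867}{1296072} + 8661 = \frac{11157446725}{1296072}$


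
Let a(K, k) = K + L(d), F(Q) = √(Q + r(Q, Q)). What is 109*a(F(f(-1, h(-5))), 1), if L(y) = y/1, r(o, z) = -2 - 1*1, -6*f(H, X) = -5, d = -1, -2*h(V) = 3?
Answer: -109 + 109*I*√78/6 ≈ -109.0 + 160.44*I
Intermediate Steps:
h(V) = -3/2 (h(V) = -½*3 = -3/2)
f(H, X) = ⅚ (f(H, X) = -⅙*(-5) = ⅚)
r(o, z) = -3 (r(o, z) = -2 - 1 = -3)
F(Q) = √(-3 + Q) (F(Q) = √(Q - 3) = √(-3 + Q))
L(y) = y (L(y) = y*1 = y)
a(K, k) = -1 + K (a(K, k) = K - 1 = -1 + K)
109*a(F(f(-1, h(-5))), 1) = 109*(-1 + √(-3 + ⅚)) = 109*(-1 + √(-13/6)) = 109*(-1 + I*√78/6) = -109 + 109*I*√78/6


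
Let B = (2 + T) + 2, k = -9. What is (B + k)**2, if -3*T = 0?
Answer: 25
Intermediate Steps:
T = 0 (T = -1/3*0 = 0)
B = 4 (B = (2 + 0) + 2 = 2 + 2 = 4)
(B + k)**2 = (4 - 9)**2 = (-5)**2 = 25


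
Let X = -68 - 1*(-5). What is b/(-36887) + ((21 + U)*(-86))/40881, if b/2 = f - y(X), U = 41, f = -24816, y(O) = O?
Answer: 1827173302/1507977447 ≈ 1.2117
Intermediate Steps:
X = -63 (X = -68 + 5 = -63)
b = -49506 (b = 2*(-24816 - 1*(-63)) = 2*(-24816 + 63) = 2*(-24753) = -49506)
b/(-36887) + ((21 + U)*(-86))/40881 = -49506/(-36887) + ((21 + 41)*(-86))/40881 = -49506*(-1/36887) + (62*(-86))*(1/40881) = 49506/36887 - 5332*1/40881 = 49506/36887 - 5332/40881 = 1827173302/1507977447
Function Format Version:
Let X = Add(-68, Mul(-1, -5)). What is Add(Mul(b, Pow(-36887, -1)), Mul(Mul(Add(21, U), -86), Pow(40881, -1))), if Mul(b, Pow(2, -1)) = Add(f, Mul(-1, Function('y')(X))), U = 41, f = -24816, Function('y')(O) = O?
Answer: Rational(1827173302, 1507977447) ≈ 1.2117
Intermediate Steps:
X = -63 (X = Add(-68, 5) = -63)
b = -49506 (b = Mul(2, Add(-24816, Mul(-1, -63))) = Mul(2, Add(-24816, 63)) = Mul(2, -24753) = -49506)
Add(Mul(b, Pow(-36887, -1)), Mul(Mul(Add(21, U), -86), Pow(40881, -1))) = Add(Mul(-49506, Pow(-36887, -1)), Mul(Mul(Add(21, 41), -86), Pow(40881, -1))) = Add(Mul(-49506, Rational(-1, 36887)), Mul(Mul(62, -86), Rational(1, 40881))) = Add(Rational(49506, 36887), Mul(-5332, Rational(1, 40881))) = Add(Rational(49506, 36887), Rational(-5332, 40881)) = Rational(1827173302, 1507977447)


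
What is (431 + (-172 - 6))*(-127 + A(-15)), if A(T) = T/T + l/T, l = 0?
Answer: -31878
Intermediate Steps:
A(T) = 1 (A(T) = T/T + 0/T = 1 + 0 = 1)
(431 + (-172 - 6))*(-127 + A(-15)) = (431 + (-172 - 6))*(-127 + 1) = (431 - 178)*(-126) = 253*(-126) = -31878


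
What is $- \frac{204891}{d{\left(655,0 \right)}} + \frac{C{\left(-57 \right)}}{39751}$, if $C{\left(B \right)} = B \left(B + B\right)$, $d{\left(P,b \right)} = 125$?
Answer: $- \frac{8143809891}{4968875} \approx -1639.0$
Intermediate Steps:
$C{\left(B \right)} = 2 B^{2}$ ($C{\left(B \right)} = B 2 B = 2 B^{2}$)
$- \frac{204891}{d{\left(655,0 \right)}} + \frac{C{\left(-57 \right)}}{39751} = - \frac{204891}{125} + \frac{2 \left(-57\right)^{2}}{39751} = \left(-204891\right) \frac{1}{125} + 2 \cdot 3249 \cdot \frac{1}{39751} = - \frac{204891}{125} + 6498 \cdot \frac{1}{39751} = - \frac{204891}{125} + \frac{6498}{39751} = - \frac{8143809891}{4968875}$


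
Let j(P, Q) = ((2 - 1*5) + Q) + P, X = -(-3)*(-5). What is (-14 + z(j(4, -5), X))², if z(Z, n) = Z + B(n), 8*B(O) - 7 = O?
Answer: 361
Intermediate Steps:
B(O) = 7/8 + O/8
X = -15 (X = -1*15 = -15)
j(P, Q) = -3 + P + Q (j(P, Q) = ((2 - 5) + Q) + P = (-3 + Q) + P = -3 + P + Q)
z(Z, n) = 7/8 + Z + n/8 (z(Z, n) = Z + (7/8 + n/8) = 7/8 + Z + n/8)
(-14 + z(j(4, -5), X))² = (-14 + (7/8 + (-3 + 4 - 5) + (⅛)*(-15)))² = (-14 + (7/8 - 4 - 15/8))² = (-14 - 5)² = (-19)² = 361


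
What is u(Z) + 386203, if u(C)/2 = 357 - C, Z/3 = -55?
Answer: 387247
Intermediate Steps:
Z = -165 (Z = 3*(-55) = -165)
u(C) = 714 - 2*C (u(C) = 2*(357 - C) = 714 - 2*C)
u(Z) + 386203 = (714 - 2*(-165)) + 386203 = (714 + 330) + 386203 = 1044 + 386203 = 387247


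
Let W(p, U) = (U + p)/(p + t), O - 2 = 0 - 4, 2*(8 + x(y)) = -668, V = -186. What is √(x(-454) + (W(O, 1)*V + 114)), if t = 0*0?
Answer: I*√321 ≈ 17.916*I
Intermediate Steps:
t = 0
x(y) = -342 (x(y) = -8 + (½)*(-668) = -8 - 334 = -342)
O = -2 (O = 2 + (0 - 4) = 2 - 4 = -2)
W(p, U) = (U + p)/p (W(p, U) = (U + p)/(p + 0) = (U + p)/p)
√(x(-454) + (W(O, 1)*V + 114)) = √(-342 + (((1 - 2)/(-2))*(-186) + 114)) = √(-342 + (-½*(-1)*(-186) + 114)) = √(-342 + ((½)*(-186) + 114)) = √(-342 + (-93 + 114)) = √(-342 + 21) = √(-321) = I*√321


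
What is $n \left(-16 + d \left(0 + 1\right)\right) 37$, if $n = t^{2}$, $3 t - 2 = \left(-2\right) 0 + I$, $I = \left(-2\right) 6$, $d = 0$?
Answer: $- \frac{59200}{9} \approx -6577.8$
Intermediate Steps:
$I = -12$
$t = - \frac{10}{3}$ ($t = \frac{2}{3} + \frac{\left(-2\right) 0 - 12}{3} = \frac{2}{3} + \frac{0 - 12}{3} = \frac{2}{3} + \frac{1}{3} \left(-12\right) = \frac{2}{3} - 4 = - \frac{10}{3} \approx -3.3333$)
$n = \frac{100}{9}$ ($n = \left(- \frac{10}{3}\right)^{2} = \frac{100}{9} \approx 11.111$)
$n \left(-16 + d \left(0 + 1\right)\right) 37 = \frac{100 \left(-16 + 0 \left(0 + 1\right)\right)}{9} \cdot 37 = \frac{100 \left(-16 + 0 \cdot 1\right)}{9} \cdot 37 = \frac{100 \left(-16 + 0\right)}{9} \cdot 37 = \frac{100}{9} \left(-16\right) 37 = \left(- \frac{1600}{9}\right) 37 = - \frac{59200}{9}$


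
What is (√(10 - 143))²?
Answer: -133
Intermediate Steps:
(√(10 - 143))² = (√(-133))² = (I*√133)² = -133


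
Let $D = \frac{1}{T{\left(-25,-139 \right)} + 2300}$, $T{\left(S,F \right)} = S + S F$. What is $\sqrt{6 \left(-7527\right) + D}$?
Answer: $\frac{i \sqrt{59726744770}}{1150} \approx 212.51 i$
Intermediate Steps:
$T{\left(S,F \right)} = S + F S$
$D = \frac{1}{5750}$ ($D = \frac{1}{- 25 \left(1 - 139\right) + 2300} = \frac{1}{\left(-25\right) \left(-138\right) + 2300} = \frac{1}{3450 + 2300} = \frac{1}{5750} \approx 0.00017391$)
$\sqrt{6 \left(-7527\right) + D} = \sqrt{6 \left(-7527\right) + \frac{1}{5750}} = \sqrt{-45162 + \frac{1}{5750}} = \sqrt{- \frac{259681499}{5750}} = \frac{i \sqrt{59726744770}}{1150}$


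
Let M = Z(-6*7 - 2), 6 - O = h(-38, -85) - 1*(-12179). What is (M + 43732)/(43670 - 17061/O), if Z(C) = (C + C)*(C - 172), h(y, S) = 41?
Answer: 766306360/533402441 ≈ 1.4366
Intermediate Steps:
Z(C) = 2*C*(-172 + C) (Z(C) = (2*C)*(-172 + C) = 2*C*(-172 + C))
O = -12214 (O = 6 - (41 - 1*(-12179)) = 6 - (41 + 12179) = 6 - 1*12220 = 6 - 12220 = -12214)
M = 19008 (M = 2*(-6*7 - 2)*(-172 + (-6*7 - 2)) = 2*(-42 - 2)*(-172 + (-42 - 2)) = 2*(-44)*(-172 - 44) = 2*(-44)*(-216) = 19008)
(M + 43732)/(43670 - 17061/O) = (19008 + 43732)/(43670 - 17061/(-12214)) = 62740/(43670 - 17061*(-1/12214)) = 62740/(43670 + 17061/12214) = 62740/(533402441/12214) = 62740*(12214/533402441) = 766306360/533402441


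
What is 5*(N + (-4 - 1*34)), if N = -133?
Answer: -855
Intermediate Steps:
5*(N + (-4 - 1*34)) = 5*(-133 + (-4 - 1*34)) = 5*(-133 + (-4 - 34)) = 5*(-133 - 38) = 5*(-171) = -855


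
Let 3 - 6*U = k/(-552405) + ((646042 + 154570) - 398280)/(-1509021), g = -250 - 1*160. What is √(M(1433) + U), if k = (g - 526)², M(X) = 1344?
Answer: √415320895302872960638047930/555727163670 ≈ 36.672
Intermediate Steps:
g = -410 (g = -250 - 160 = -410)
k = 876096 (k = (-410 - 526)² = (-936)² = 876096)
U = 1348356568997/1667181491010 (U = ½ - (876096/(-552405) + ((646042 + 154570) - 398280)/(-1509021))/6 = ½ - (876096*(-1/552405) + (800612 - 398280)*(-1/1509021))/6 = ½ - (-292032/184135 + 402332*(-1/1509021))/6 = ½ - (-292032/184135 - 402332/1509021)/6 = ½ - ⅙*(-514765823492/277863581835) = ½ + 257382911746/833590745505 = 1348356568997/1667181491010 ≈ 0.80876)
√(M(1433) + U) = √(1344 + 1348356568997/1667181491010) = √(2242040280486437/1667181491010) = √415320895302872960638047930/555727163670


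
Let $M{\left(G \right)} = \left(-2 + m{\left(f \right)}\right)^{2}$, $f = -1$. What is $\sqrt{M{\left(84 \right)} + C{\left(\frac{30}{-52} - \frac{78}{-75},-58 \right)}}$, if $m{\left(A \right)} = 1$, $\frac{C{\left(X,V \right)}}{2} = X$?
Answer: $\frac{\sqrt{8138}}{65} \approx 1.3879$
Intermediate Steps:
$C{\left(X,V \right)} = 2 X$
$M{\left(G \right)} = 1$ ($M{\left(G \right)} = \left(-2 + 1\right)^{2} = \left(-1\right)^{2} = 1$)
$\sqrt{M{\left(84 \right)} + C{\left(\frac{30}{-52} - \frac{78}{-75},-58 \right)}} = \sqrt{1 + 2 \left(\frac{30}{-52} - \frac{78}{-75}\right)} = \sqrt{1 + 2 \left(30 \left(- \frac{1}{52}\right) - - \frac{26}{25}\right)} = \sqrt{1 + 2 \left(- \frac{15}{26} + \frac{26}{25}\right)} = \sqrt{1 + 2 \cdot \frac{301}{650}} = \sqrt{1 + \frac{301}{325}} = \sqrt{\frac{626}{325}} = \frac{\sqrt{8138}}{65}$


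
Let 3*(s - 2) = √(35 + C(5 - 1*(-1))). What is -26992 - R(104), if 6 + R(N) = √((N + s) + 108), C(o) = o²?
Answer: -26986 - √(1926 + 3*√71)/3 ≈ -27001.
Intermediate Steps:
s = 2 + √71/3 (s = 2 + √(35 + (5 - 1*(-1))²)/3 = 2 + √(35 + (5 + 1)²)/3 = 2 + √(35 + 6²)/3 = 2 + √(35 + 36)/3 = 2 + √71/3 ≈ 4.8087)
R(N) = -6 + √(110 + N + √71/3) (R(N) = -6 + √((N + (2 + √71/3)) + 108) = -6 + √((2 + N + √71/3) + 108) = -6 + √(110 + N + √71/3))
-26992 - R(104) = -26992 - (-6 + √(990 + 3*√71 + 9*104)/3) = -26992 - (-6 + √(990 + 3*√71 + 936)/3) = -26992 - (-6 + √(1926 + 3*√71)/3) = -26992 + (6 - √(1926 + 3*√71)/3) = -26986 - √(1926 + 3*√71)/3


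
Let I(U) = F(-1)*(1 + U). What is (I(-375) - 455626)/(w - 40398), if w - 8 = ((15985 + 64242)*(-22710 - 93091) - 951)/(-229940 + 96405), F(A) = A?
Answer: -15198018955/974222282 ≈ -15.600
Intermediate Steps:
I(U) = -1 - U (I(U) = -(1 + U) = -1 - U)
w = 9291436058/133535 (w = 8 + ((15985 + 64242)*(-22710 - 93091) - 951)/(-229940 + 96405) = 8 + (80227*(-115801) - 951)/(-133535) = 8 + (-9290366827 - 951)*(-1/133535) = 8 - 9290367778*(-1/133535) = 8 + 9290367778/133535 = 9291436058/133535 ≈ 69581.)
(I(-375) - 455626)/(w - 40398) = ((-1 - 1*(-375)) - 455626)/(9291436058/133535 - 40398) = ((-1 + 375) - 455626)/(3896889128/133535) = (374 - 455626)*(133535/3896889128) = -455252*133535/3896889128 = -15198018955/974222282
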